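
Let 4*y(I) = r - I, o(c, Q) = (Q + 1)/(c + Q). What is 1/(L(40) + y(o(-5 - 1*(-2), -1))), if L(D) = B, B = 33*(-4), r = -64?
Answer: -1/148 ≈ -0.0067568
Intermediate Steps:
o(c, Q) = (1 + Q)/(Q + c)
B = -132
y(I) = -16 - I/4 (y(I) = (-64 - I)/4 = -16 - I/4)
L(D) = -132
1/(L(40) + y(o(-5 - 1*(-2), -1))) = 1/(-132 + (-16 - (1 - 1)/(4*(-1 + (-5 - 1*(-2)))))) = 1/(-132 + (-16 - 0/(4*(-1 + (-5 + 2))))) = 1/(-132 + (-16 - 0/(4*(-1 - 3)))) = 1/(-132 + (-16 - 0/(4*(-4)))) = 1/(-132 + (-16 - (-1)*0/16)) = 1/(-132 + (-16 - ¼*0)) = 1/(-132 + (-16 + 0)) = 1/(-132 - 16) = 1/(-148) = -1/148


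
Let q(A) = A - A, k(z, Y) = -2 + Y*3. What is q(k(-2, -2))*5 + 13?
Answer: 13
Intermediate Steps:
k(z, Y) = -2 + 3*Y
q(A) = 0
q(k(-2, -2))*5 + 13 = 0*5 + 13 = 0 + 13 = 13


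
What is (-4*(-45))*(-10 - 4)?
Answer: -2520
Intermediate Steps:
(-4*(-45))*(-10 - 4) = 180*(-14) = -2520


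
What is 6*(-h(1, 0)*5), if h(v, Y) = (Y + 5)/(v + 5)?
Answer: -25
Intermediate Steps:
h(v, Y) = (5 + Y)/(5 + v)
6*(-h(1, 0)*5) = 6*(-(5 + 0)/(5 + 1)*5) = 6*(-5/6*5) = 6*(-25/6) = -25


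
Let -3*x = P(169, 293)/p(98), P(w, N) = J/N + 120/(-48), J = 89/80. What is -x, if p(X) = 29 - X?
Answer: 58511/4852080 ≈ 0.012059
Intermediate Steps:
J = 89/80 (J = 89*(1/80) = 89/80 ≈ 1.1125)
P(w, N) = -5/2 + 89/(80*N) (P(w, N) = 89/(80*N) + 120/(-48) = 89/(80*N) + 120*(-1/48) = 89/(80*N) - 5/2 = -5/2 + 89/(80*N))
x = -58511/4852080 (x = -(1/80)*(89 - 200*293)/293/(3*(29 - 1*98)) = -(1/80)*(1/293)*(89 - 58600)/(3*(29 - 98)) = -(1/80)*(1/293)*(-58511)/(3*(-69)) = -(-58511)*(-1)/(70320*69) = -⅓*58511/1617360 = -58511/4852080 ≈ -0.012059)
-x = -1*(-58511/4852080) = 58511/4852080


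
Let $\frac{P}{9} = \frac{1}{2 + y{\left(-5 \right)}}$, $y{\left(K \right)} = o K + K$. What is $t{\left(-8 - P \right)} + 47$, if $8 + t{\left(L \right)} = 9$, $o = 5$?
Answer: $48$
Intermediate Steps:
$y{\left(K \right)} = 6 K$ ($y{\left(K \right)} = 5 K + K = 6 K$)
$P = - \frac{9}{28}$ ($P = \frac{9}{2 + 6 \left(-5\right)} = \frac{9}{2 - 30} = \frac{9}{-28} = 9 \left(- \frac{1}{28}\right) = - \frac{9}{28} \approx -0.32143$)
$t{\left(L \right)} = 1$ ($t{\left(L \right)} = -8 + 9 = 1$)
$t{\left(-8 - P \right)} + 47 = 1 + 47 = 48$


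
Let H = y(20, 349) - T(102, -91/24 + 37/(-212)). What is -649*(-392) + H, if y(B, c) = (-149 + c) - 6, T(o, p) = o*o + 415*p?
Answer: 312713531/1272 ≈ 2.4584e+5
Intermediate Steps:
T(o, p) = o**2 + 415*p
y(B, c) = -155 + c
H = -10893445/1272 (H = (-155 + 349) - (102**2 + 415*(-91/24 + 37/(-212))) = 194 - (10404 + 415*(-91*1/24 + 37*(-1/212))) = 194 - (10404 + 415*(-91/24 - 37/212)) = 194 - (10404 + 415*(-5045/1272)) = 194 - (10404 - 2093675/1272) = 194 - 1*11140213/1272 = 194 - 11140213/1272 = -10893445/1272 ≈ -8564.0)
-649*(-392) + H = -649*(-392) - 10893445/1272 = 254408 - 10893445/1272 = 312713531/1272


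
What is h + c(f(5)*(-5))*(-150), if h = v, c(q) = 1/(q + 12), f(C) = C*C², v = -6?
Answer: -3528/613 ≈ -5.7553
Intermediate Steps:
f(C) = C³
c(q) = 1/(12 + q)
h = -6
h + c(f(5)*(-5))*(-150) = -6 - 150/(12 + 5³*(-5)) = -6 - 150/(12 + 125*(-5)) = -6 - 150/(12 - 625) = -6 - 150/(-613) = -6 - 1/613*(-150) = -6 + 150/613 = -3528/613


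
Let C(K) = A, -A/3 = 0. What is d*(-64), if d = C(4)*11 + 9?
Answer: -576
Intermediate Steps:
A = 0 (A = -3*0 = 0)
C(K) = 0
d = 9 (d = 0*11 + 9 = 0 + 9 = 9)
d*(-64) = 9*(-64) = -576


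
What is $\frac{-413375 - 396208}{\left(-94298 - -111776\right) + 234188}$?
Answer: $- \frac{809583}{251666} \approx -3.2169$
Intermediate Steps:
$\frac{-413375 - 396208}{\left(-94298 - -111776\right) + 234188} = - \frac{809583}{\left(-94298 + 111776\right) + 234188} = - \frac{809583}{17478 + 234188} = - \frac{809583}{251666}$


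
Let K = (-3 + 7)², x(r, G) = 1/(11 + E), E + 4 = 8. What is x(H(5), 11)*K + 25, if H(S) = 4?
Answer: 391/15 ≈ 26.067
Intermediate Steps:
E = 4 (E = -4 + 8 = 4)
x(r, G) = 1/15 (x(r, G) = 1/(11 + 4) = 1/15)
K = 16 (K = 4² = 16)
x(H(5), 11)*K + 25 = (1/15)*16 + 25 = 16/15 + 25 = 391/15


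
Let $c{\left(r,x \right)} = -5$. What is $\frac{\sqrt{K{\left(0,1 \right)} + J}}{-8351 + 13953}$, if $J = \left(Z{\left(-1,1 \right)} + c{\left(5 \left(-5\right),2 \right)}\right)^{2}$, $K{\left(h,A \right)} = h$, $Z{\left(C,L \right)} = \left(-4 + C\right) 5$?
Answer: $\frac{15}{2801} \approx 0.0053552$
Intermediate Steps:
$Z{\left(C,L \right)} = -20 + 5 C$
$J = 900$ ($J = \left(\left(-20 + 5 \left(-1\right)\right) - 5\right)^{2} = \left(\left(-20 - 5\right) - 5\right)^{2} = \left(-25 - 5\right)^{2} = \left(-30\right)^{2} = 900$)
$\frac{\sqrt{K{\left(0,1 \right)} + J}}{-8351 + 13953} = \frac{\sqrt{0 + 900}}{-8351 + 13953} = \frac{\sqrt{900}}{5602} = 30 \cdot \frac{1}{5602} = \frac{15}{2801}$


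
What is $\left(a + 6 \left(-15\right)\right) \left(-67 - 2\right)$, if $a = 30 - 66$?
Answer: $8694$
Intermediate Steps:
$a = -36$
$\left(a + 6 \left(-15\right)\right) \left(-67 - 2\right) = \left(-36 + 6 \left(-15\right)\right) \left(-67 - 2\right) = \left(-36 - 90\right) \left(-67 - 2\right) = \left(-126\right) \left(-69\right) = 8694$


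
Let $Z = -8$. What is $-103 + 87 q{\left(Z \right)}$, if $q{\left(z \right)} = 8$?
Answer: $593$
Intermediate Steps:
$-103 + 87 q{\left(Z \right)} = -103 + 87 \cdot 8 = -103 + 696 = 593$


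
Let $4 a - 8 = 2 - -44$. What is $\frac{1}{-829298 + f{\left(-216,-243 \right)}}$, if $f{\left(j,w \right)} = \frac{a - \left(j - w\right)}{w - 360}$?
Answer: $- \frac{134}{111125929} \approx -1.2058 \cdot 10^{-6}$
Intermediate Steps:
$a = \frac{27}{2}$ ($a = 2 + \frac{2 - -44}{4} = 2 + \frac{2 + 44}{4} = 2 + \frac{1}{4} \cdot 46 = 2 + \frac{23}{2} = \frac{27}{2} \approx 13.5$)
$f{\left(j,w \right)} = \frac{\frac{27}{2} + w - j}{-360 + w}$ ($f{\left(j,w \right)} = \frac{\frac{27}{2} - \left(j - w\right)}{w - 360} = \frac{\frac{27}{2} + w - j}{-360 + w}$)
$\frac{1}{-829298 + f{\left(-216,-243 \right)}} = \frac{1}{-829298 + \frac{\frac{27}{2} - 243 - -216}{-360 - 243}} = \frac{1}{-829298 + \frac{\frac{27}{2} - 243 + 216}{-603}} = \frac{1}{-829298 - - \frac{3}{134}} = \frac{1}{-829298 + \frac{3}{134}} = \frac{1}{- \frac{111125929}{134}} = - \frac{134}{111125929}$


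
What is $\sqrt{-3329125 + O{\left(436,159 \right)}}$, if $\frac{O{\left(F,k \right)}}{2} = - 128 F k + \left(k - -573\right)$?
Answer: $i \sqrt{21074605} \approx 4590.7 i$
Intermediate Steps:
$O{\left(F,k \right)} = 1146 + 2 k - 256 F k$ ($O{\left(F,k \right)} = 2 \left(- 128 F k + \left(k - -573\right)\right) = 2 \left(- 128 F k + \left(k + 573\right)\right) = 2 \left(- 128 F k + \left(573 + k\right)\right) = 2 \left(573 + k - 128 F k\right) = 1146 + 2 k - 256 F k$)
$\sqrt{-3329125 + O{\left(436,159 \right)}} = \sqrt{-3329125 + \left(1146 + 2 \cdot 159 - 111616 \cdot 159\right)} = \sqrt{-3329125 + \left(1146 + 318 - 17746944\right)} = \sqrt{-3329125 - 17745480} = \sqrt{-21074605} = i \sqrt{21074605}$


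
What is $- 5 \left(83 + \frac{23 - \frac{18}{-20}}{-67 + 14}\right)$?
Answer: $- \frac{43751}{106} \approx -412.75$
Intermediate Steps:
$- 5 \left(83 + \frac{23 - \frac{18}{-20}}{-67 + 14}\right) = - 5 \left(83 + \frac{23 - - \frac{9}{10}}{-53}\right) = - 5 \left(83 + \left(23 + \frac{9}{10}\right) \left(- \frac{1}{53}\right)\right) = - 5 \left(83 + \frac{239}{10} \left(- \frac{1}{53}\right)\right) = - 5 \left(83 - \frac{239}{530}\right) = \left(-5\right) \frac{43751}{530} = - \frac{43751}{106}$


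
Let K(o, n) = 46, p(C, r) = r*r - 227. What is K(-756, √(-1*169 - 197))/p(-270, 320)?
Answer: 46/102173 ≈ 0.00045022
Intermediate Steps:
p(C, r) = -227 + r² (p(C, r) = r² - 227 = -227 + r²)
K(-756, √(-1*169 - 197))/p(-270, 320) = 46/(-227 + 320²) = 46/(-227 + 102400) = 46/102173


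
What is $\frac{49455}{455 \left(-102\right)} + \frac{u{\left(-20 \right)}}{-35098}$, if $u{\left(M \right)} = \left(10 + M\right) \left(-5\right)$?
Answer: $- \frac{8276629}{7756658} \approx -1.067$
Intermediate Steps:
$u{\left(M \right)} = -50 - 5 M$
$\frac{49455}{455 \left(-102\right)} + \frac{u{\left(-20 \right)}}{-35098} = \frac{49455}{455 \left(-102\right)} + \frac{-50 - -100}{-35098} = \frac{49455}{-46410} + \left(-50 + 100\right) \left(- \frac{1}{35098}\right) = 49455 \left(- \frac{1}{46410}\right) + 50 \left(- \frac{1}{35098}\right) = - \frac{471}{442} - \frac{25}{17549} = - \frac{8276629}{7756658}$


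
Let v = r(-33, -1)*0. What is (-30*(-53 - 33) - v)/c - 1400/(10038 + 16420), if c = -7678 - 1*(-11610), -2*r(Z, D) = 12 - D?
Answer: 7844605/13004107 ≈ 0.60324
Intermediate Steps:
r(Z, D) = -6 + D/2 (r(Z, D) = -(12 - D)/2 = -6 + D/2)
c = 3932 (c = -7678 + 11610 = 3932)
v = 0 (v = (-6 + (½)*(-1))*0 = (-6 - ½)*0 = -13/2*0 = 0)
(-30*(-53 - 33) - v)/c - 1400/(10038 + 16420) = (-30*(-53 - 33) - 1*0)/3932 - 1400/(10038 + 16420) = (-30*(-86) + 0)*(1/3932) - 1400/26458 = (2580 + 0)*(1/3932) - 1400*1/26458 = 2580*(1/3932) - 700/13229 = 645/983 - 700/13229 = 7844605/13004107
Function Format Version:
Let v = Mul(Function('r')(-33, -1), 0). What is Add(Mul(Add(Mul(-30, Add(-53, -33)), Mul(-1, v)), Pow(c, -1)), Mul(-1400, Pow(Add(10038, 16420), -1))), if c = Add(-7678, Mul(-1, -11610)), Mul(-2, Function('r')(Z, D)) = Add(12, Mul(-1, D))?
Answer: Rational(7844605, 13004107) ≈ 0.60324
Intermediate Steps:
Function('r')(Z, D) = Add(-6, Mul(Rational(1, 2), D)) (Function('r')(Z, D) = Mul(Rational(-1, 2), Add(12, Mul(-1, D))) = Add(-6, Mul(Rational(1, 2), D)))
c = 3932 (c = Add(-7678, 11610) = 3932)
v = 0 (v = Mul(Add(-6, Mul(Rational(1, 2), -1)), 0) = Mul(Add(-6, Rational(-1, 2)), 0) = Mul(Rational(-13, 2), 0) = 0)
Add(Mul(Add(Mul(-30, Add(-53, -33)), Mul(-1, v)), Pow(c, -1)), Mul(-1400, Pow(Add(10038, 16420), -1))) = Add(Mul(Add(Mul(-30, Add(-53, -33)), Mul(-1, 0)), Pow(3932, -1)), Mul(-1400, Pow(Add(10038, 16420), -1))) = Add(Mul(Add(Mul(-30, -86), 0), Rational(1, 3932)), Mul(-1400, Pow(26458, -1))) = Add(Mul(Add(2580, 0), Rational(1, 3932)), Mul(-1400, Rational(1, 26458))) = Add(Mul(2580, Rational(1, 3932)), Rational(-700, 13229)) = Add(Rational(645, 983), Rational(-700, 13229)) = Rational(7844605, 13004107)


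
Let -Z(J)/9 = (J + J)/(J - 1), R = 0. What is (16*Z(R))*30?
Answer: 0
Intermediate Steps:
Z(J) = -18*J/(-1 + J) (Z(J) = -9*(J + J)/(J - 1) = -9*2*J/(-1 + J) = -18*J/(-1 + J))
(16*Z(R))*30 = (16*(-18*0/(-1 + 0)))*30 = (16*(-18*0/(-1)))*30 = (16*(-18*0*(-1)))*30 = (16*0)*30 = 0*30 = 0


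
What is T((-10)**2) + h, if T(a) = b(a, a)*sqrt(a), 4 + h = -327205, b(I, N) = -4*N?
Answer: -331209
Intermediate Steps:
h = -327209 (h = -4 - 327205 = -327209)
T(a) = -4*a**(3/2) (T(a) = (-4*a)*sqrt(a) = -4*a**(3/2))
T((-10)**2) + h = -4*((-10)**2)**(3/2) - 327209 = -4*100**(3/2) - 327209 = -4*1000 - 327209 = -4000 - 327209 = -331209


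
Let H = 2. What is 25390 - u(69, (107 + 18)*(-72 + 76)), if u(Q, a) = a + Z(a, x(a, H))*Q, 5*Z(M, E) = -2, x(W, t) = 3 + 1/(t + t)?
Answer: 124588/5 ≈ 24918.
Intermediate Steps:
x(W, t) = 3 + 1/(2*t)
Z(M, E) = -⅖ (Z(M, E) = (⅕)*(-2) = -⅖)
u(Q, a) = a - 2*Q/5
25390 - u(69, (107 + 18)*(-72 + 76)) = 25390 - ((107 + 18)*(-72 + 76) - ⅖*69) = 25390 - (125*4 - 138/5) = 25390 - (500 - 138/5) = 25390 - 1*2362/5 = 25390 - 2362/5 = 124588/5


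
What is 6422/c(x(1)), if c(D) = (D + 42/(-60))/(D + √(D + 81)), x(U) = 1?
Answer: 64220/3 + 64220*√82/3 ≈ 2.1525e+5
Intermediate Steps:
c(D) = (-7/10 + D)/(D + √(81 + D)) (c(D) = (D + 42*(-1/60))/(D + √(81 + D)) = (D - 7/10)/(D + √(81 + D)) = (-7/10 + D)/(D + √(81 + D)))
6422/c(x(1)) = 6422/(((-7/10 + 1)/(1 + √(81 + 1)))) = 6422/(((3/10)/(1 + √82))) = 6422/((3/(10*(1 + √82)))) = 6422*(10/3 + 10*√82/3) = 64220/3 + 64220*√82/3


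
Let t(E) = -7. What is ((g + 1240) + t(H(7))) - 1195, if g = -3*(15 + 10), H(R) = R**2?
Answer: -37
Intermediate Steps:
g = -75 (g = -3*25 = -75)
((g + 1240) + t(H(7))) - 1195 = ((-75 + 1240) - 7) - 1195 = (1165 - 7) - 1195 = 1158 - 1195 = -37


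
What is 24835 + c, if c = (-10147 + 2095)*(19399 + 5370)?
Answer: -199415153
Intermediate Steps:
c = -199439988 (c = -8052*24769 = -199439988)
24835 + c = 24835 - 199439988 = -199415153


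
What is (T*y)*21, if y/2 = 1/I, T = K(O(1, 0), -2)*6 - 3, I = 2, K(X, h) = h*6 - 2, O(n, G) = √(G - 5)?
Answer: -1827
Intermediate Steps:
O(n, G) = √(-5 + G)
K(X, h) = -2 + 6*h (K(X, h) = 6*h - 2 = -2 + 6*h)
T = -87 (T = (-2 + 6*(-2))*6 - 3 = (-2 - 12)*6 - 3 = -14*6 - 3 = -84 - 3 = -87)
y = 1 (y = 2/2 = 2*(½) = 1)
(T*y)*21 = -87*1*21 = -87*21 = -1827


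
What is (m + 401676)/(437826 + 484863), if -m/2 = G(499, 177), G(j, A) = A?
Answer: 133774/307563 ≈ 0.43495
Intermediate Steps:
m = -354 (m = -2*177 = -354)
(m + 401676)/(437826 + 484863) = (-354 + 401676)/(437826 + 484863) = 401322/922689 = 401322*(1/922689) = 133774/307563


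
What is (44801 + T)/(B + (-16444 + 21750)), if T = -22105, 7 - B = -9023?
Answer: 2837/1792 ≈ 1.5831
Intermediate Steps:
B = 9030 (B = 7 - 1*(-9023) = 7 + 9023 = 9030)
(44801 + T)/(B + (-16444 + 21750)) = (44801 - 22105)/(9030 + (-16444 + 21750)) = 22696/(9030 + 5306) = 22696/14336 = 22696*(1/14336) = 2837/1792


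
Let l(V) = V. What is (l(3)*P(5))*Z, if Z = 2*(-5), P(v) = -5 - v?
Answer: 300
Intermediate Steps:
Z = -10
(l(3)*P(5))*Z = (3*(-5 - 1*5))*(-10) = (3*(-5 - 5))*(-10) = (3*(-10))*(-10) = -30*(-10) = 300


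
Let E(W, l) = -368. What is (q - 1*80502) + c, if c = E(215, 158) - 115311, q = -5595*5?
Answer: -224156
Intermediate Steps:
q = -27975
c = -115679 (c = -368 - 115311 = -115679)
(q - 1*80502) + c = (-27975 - 1*80502) - 115679 = (-27975 - 80502) - 115679 = -108477 - 115679 = -224156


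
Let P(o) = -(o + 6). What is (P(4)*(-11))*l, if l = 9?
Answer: 990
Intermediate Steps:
P(o) = -6 - o (P(o) = -(6 + o) = -6 - o)
(P(4)*(-11))*l = ((-6 - 1*4)*(-11))*9 = ((-6 - 4)*(-11))*9 = -10*(-11)*9 = 110*9 = 990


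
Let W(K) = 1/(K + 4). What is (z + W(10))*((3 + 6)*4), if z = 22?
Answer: 5562/7 ≈ 794.57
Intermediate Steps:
W(K) = 1/(4 + K)
(z + W(10))*((3 + 6)*4) = (22 + 1/(4 + 10))*((3 + 6)*4) = (22 + 1/14)*(9*4) = (22 + 1/14)*36 = (309/14)*36 = 5562/7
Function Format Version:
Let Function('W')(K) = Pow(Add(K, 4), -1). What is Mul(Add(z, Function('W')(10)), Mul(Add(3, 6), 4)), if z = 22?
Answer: Rational(5562, 7) ≈ 794.57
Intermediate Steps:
Function('W')(K) = Pow(Add(4, K), -1)
Mul(Add(z, Function('W')(10)), Mul(Add(3, 6), 4)) = Mul(Add(22, Pow(Add(4, 10), -1)), Mul(Add(3, 6), 4)) = Mul(Add(22, Pow(14, -1)), Mul(9, 4)) = Mul(Add(22, Rational(1, 14)), 36) = Mul(Rational(309, 14), 36) = Rational(5562, 7)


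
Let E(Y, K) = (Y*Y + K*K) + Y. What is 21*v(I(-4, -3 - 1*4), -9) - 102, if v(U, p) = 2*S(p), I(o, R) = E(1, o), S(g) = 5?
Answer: 108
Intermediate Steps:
E(Y, K) = Y + K² + Y² (E(Y, K) = (Y² + K²) + Y = (K² + Y²) + Y = Y + K² + Y²)
I(o, R) = 2 + o² (I(o, R) = 1 + o² + 1² = 1 + o² + 1 = 2 + o²)
v(U, p) = 10 (v(U, p) = 2*5 = 10)
21*v(I(-4, -3 - 1*4), -9) - 102 = 21*10 - 102 = 210 - 102 = 108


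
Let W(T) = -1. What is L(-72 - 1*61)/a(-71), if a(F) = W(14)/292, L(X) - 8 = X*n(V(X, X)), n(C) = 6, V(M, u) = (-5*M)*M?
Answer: 230680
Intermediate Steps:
V(M, u) = -5*M²
L(X) = 8 + 6*X (L(X) = 8 + X*6 = 8 + 6*X)
a(F) = -1/292
L(-72 - 1*61)/a(-71) = (8 + 6*(-72 - 1*61))/(-1/292) = (8 + 6*(-72 - 61))*(-292) = (8 + 6*(-133))*(-292) = (8 - 798)*(-292) = -790*(-292) = 230680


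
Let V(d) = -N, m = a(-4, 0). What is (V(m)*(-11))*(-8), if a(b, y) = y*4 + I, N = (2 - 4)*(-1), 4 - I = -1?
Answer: -176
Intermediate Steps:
I = 5 (I = 4 - 1*(-1) = 4 + 1 = 5)
N = 2 (N = -2*(-1) = 2)
a(b, y) = 5 + 4*y (a(b, y) = y*4 + 5 = 4*y + 5 = 5 + 4*y)
m = 5 (m = 5 + 4*0 = 5 + 0 = 5)
V(d) = -2 (V(d) = -1*2 = -2)
(V(m)*(-11))*(-8) = -2*(-11)*(-8) = 22*(-8) = -176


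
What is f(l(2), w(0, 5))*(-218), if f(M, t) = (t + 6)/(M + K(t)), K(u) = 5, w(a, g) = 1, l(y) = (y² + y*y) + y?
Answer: -1526/15 ≈ -101.73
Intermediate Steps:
l(y) = y + 2*y² (l(y) = (y² + y²) + y = 2*y² + y = y + 2*y²)
f(M, t) = (6 + t)/(5 + M) (f(M, t) = (t + 6)/(M + 5) = (6 + t)/(5 + M))
f(l(2), w(0, 5))*(-218) = ((6 + 1)/(5 + 2*(1 + 2*2)))*(-218) = (7/(5 + 2*(1 + 4)))*(-218) = (7/(5 + 2*5))*(-218) = (7/(5 + 10))*(-218) = (7/15)*(-218) = -1526/15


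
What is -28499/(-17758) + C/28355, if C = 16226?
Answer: 1096230453/503528090 ≈ 2.1771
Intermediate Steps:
-28499/(-17758) + C/28355 = -28499/(-17758) + 16226/28355 = -28499*(-1/17758) + 16226*(1/28355) = 28499/17758 + 16226/28355 = 1096230453/503528090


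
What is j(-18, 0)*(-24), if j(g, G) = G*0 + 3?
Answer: -72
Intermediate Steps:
j(g, G) = 3 (j(g, G) = 0 + 3 = 3)
j(-18, 0)*(-24) = 3*(-24) = -72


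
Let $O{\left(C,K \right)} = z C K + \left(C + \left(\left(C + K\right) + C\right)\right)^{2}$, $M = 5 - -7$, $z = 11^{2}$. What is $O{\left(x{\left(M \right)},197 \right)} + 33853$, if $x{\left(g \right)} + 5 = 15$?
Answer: $323752$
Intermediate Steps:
$z = 121$
$M = 12$ ($M = 5 + 7 = 12$)
$x{\left(g \right)} = 10$ ($x{\left(g \right)} = -5 + 15 = 10$)
$O{\left(C,K \right)} = \left(K + 3 C\right)^{2} + 121 C K$ ($O{\left(C,K \right)} = 121 C K + \left(C + \left(\left(C + K\right) + C\right)\right)^{2} = 121 C K + \left(C + \left(K + 2 C\right)\right)^{2} = 121 C K + \left(K + 3 C\right)^{2} = \left(K + 3 C\right)^{2} + 121 C K$)
$O{\left(x{\left(M \right)},197 \right)} + 33853 = \left(\left(197 + 3 \cdot 10\right)^{2} + 121 \cdot 10 \cdot 197\right) + 33853 = \left(\left(197 + 30\right)^{2} + 238370\right) + 33853 = \left(227^{2} + 238370\right) + 33853 = \left(51529 + 238370\right) + 33853 = 289899 + 33853 = 323752$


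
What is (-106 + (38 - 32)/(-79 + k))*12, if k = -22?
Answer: -128544/101 ≈ -1272.7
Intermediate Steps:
(-106 + (38 - 32)/(-79 + k))*12 = (-106 + (38 - 32)/(-79 - 22))*12 = (-106 + 6/(-101))*12 = (-106 + 6*(-1/101))*12 = (-106 - 6/101)*12 = -10712/101*12 = -128544/101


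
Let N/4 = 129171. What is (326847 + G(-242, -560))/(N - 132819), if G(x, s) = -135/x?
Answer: 26365703/30965110 ≈ 0.85147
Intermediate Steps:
N = 516684 (N = 4*129171 = 516684)
(326847 + G(-242, -560))/(N - 132819) = (326847 - 135/(-242))/(516684 - 132819) = (326847 - 135*(-1/242))/383865 = (326847 + 135/242)*(1/383865) = (79097109/242)*(1/383865) = 26365703/30965110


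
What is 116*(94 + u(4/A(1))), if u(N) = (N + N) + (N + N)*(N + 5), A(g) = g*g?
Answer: 20184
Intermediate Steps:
A(g) = g²
u(N) = 2*N + 2*N*(5 + N) (u(N) = 2*N + (2*N)*(5 + N) = 2*N + 2*N*(5 + N))
116*(94 + u(4/A(1))) = 116*(94 + 2*(4/(1²))*(6 + 4/(1²))) = 116*(94 + 2*(4/1)*(6 + 4/1)) = 116*(94 + 2*(4*1)*(6 + 4*1)) = 116*(94 + 2*4*(6 + 4)) = 116*(94 + 2*4*10) = 116*(94 + 80) = 116*174 = 20184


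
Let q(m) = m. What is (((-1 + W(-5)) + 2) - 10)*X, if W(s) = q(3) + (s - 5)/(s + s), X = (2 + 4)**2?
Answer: -180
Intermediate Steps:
X = 36 (X = 6**2 = 36)
W(s) = 3 + (-5 + s)/(2*s) (W(s) = 3 + (s - 5)/(s + s) = 3 + (-5 + s)/((2*s)) = 3 + (-5 + s)*(1/(2*s)) = 3 + (-5 + s)/(2*s))
(((-1 + W(-5)) + 2) - 10)*X = (((-1 + (1/2)*(-5 + 7*(-5))/(-5)) + 2) - 10)*36 = (((-1 + (1/2)*(-1/5)*(-5 - 35)) + 2) - 10)*36 = (((-1 + (1/2)*(-1/5)*(-40)) + 2) - 10)*36 = (((-1 + 4) + 2) - 10)*36 = ((3 + 2) - 10)*36 = (5 - 10)*36 = -5*36 = -180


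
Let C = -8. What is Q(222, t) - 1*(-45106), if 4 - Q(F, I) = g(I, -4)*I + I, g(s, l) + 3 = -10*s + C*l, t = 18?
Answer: 47810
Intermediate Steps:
g(s, l) = -3 - 10*s - 8*l (g(s, l) = -3 + (-10*s - 8*l) = -3 - 10*s - 8*l)
Q(F, I) = 4 - I - I*(29 - 10*I) (Q(F, I) = 4 - ((-3 - 10*I - 8*(-4))*I + I) = 4 - ((-3 - 10*I + 32)*I + I) = 4 - ((29 - 10*I)*I + I) = 4 - (I*(29 - 10*I) + I) = 4 - (I + I*(29 - 10*I)) = 4 + (-I - I*(29 - 10*I)) = 4 - I - I*(29 - 10*I))
Q(222, t) - 1*(-45106) = (4 - 1*18 + 18*(-29 + 10*18)) - 1*(-45106) = (4 - 18 + 18*(-29 + 180)) + 45106 = (4 - 18 + 18*151) + 45106 = (4 - 18 + 2718) + 45106 = 2704 + 45106 = 47810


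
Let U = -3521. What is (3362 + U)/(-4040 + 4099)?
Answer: -159/59 ≈ -2.6949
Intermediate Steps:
(3362 + U)/(-4040 + 4099) = (3362 - 3521)/(-4040 + 4099) = -159/59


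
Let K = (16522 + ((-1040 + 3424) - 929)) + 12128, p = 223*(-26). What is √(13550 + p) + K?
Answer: 30105 + 2*√1938 ≈ 30193.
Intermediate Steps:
p = -5798
K = 30105 (K = (16522 + (2384 - 929)) + 12128 = (16522 + 1455) + 12128 = 17977 + 12128 = 30105)
√(13550 + p) + K = √(13550 - 5798) + 30105 = √7752 + 30105 = 2*√1938 + 30105 = 30105 + 2*√1938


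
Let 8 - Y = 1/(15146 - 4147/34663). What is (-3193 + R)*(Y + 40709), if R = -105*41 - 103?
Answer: -162482717129379504/525001651 ≈ -3.0949e+8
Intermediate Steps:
Y = 4199978545/525001651 (Y = 8 - 1/(15146 - 4147/34663) = 8 - 1/525001651/34663 = 8 - 1*34663/525001651 = 8 - 34663/525001651 = 4199978545/525001651 ≈ 7.9999)
R = -4408 (R = -4305 - 103 = -4408)
(-3193 + R)*(Y + 40709) = (-3193 - 4408)*(4199978545/525001651 + 40709) = -7601*21376492189104/525001651 = -162482717129379504/525001651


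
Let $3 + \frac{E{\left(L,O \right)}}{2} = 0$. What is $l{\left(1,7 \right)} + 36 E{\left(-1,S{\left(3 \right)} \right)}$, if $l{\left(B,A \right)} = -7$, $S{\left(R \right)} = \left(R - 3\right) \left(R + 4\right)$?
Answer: $-223$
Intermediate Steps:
$S{\left(R \right)} = \left(-3 + R\right) \left(4 + R\right)$
$E{\left(L,O \right)} = -6$ ($E{\left(L,O \right)} = -6 + 2 \cdot 0 = -6 + 0 = -6$)
$l{\left(1,7 \right)} + 36 E{\left(-1,S{\left(3 \right)} \right)} = -7 + 36 \left(-6\right) = -7 - 216 = -223$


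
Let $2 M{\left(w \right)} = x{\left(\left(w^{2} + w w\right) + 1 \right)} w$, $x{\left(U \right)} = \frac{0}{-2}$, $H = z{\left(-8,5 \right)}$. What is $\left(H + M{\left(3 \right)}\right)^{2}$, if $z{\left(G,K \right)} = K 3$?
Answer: $225$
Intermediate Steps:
$z{\left(G,K \right)} = 3 K$
$H = 15$ ($H = 3 \cdot 5 = 15$)
$x{\left(U \right)} = 0$ ($x{\left(U \right)} = 0 \left(- \frac{1}{2}\right) = 0$)
$M{\left(w \right)} = 0$ ($M{\left(w \right)} = \frac{0 w}{2} = \frac{1}{2} \cdot 0 = 0$)
$\left(H + M{\left(3 \right)}\right)^{2} = \left(15 + 0\right)^{2} = 15^{2} = 225$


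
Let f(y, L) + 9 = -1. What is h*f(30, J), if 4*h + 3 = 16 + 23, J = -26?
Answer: -90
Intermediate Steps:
f(y, L) = -10 (f(y, L) = -9 - 1 = -10)
h = 9 (h = -3/4 + (16 + 23)/4 = -3/4 + (1/4)*39 = -3/4 + 39/4 = 9)
h*f(30, J) = 9*(-10) = -90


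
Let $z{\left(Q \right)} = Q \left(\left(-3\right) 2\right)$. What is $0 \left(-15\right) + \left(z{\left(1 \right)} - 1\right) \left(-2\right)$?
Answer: $14$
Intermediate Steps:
$z{\left(Q \right)} = - 6 Q$ ($z{\left(Q \right)} = Q \left(-6\right) = - 6 Q$)
$0 \left(-15\right) + \left(z{\left(1 \right)} - 1\right) \left(-2\right) = 0 \left(-15\right) + \left(\left(-6\right) 1 - 1\right) \left(-2\right) = 0 + \left(-6 - 1\right) \left(-2\right) = 0 - -14 = 0 + 14 = 14$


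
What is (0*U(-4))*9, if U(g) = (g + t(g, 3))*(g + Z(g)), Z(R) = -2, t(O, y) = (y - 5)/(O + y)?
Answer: 0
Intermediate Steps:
t(O, y) = (-5 + y)/(O + y)
U(g) = (-2 + g)*(g - 2/(3 + g)) (U(g) = (g + (-5 + 3)/(g + 3))*(g - 2) = (g - 2/(3 + g))*(-2 + g) = (-2 + g)*(g - 2/(3 + g)))
(0*U(-4))*9 = (0*((4 + (-4)² + (-4)³ - 8*(-4))/(3 - 4)))*9 = (0*((4 + 16 - 64 + 32)/(-1)))*9 = (0*(-1*(-12)))*9 = (0*12)*9 = 0*9 = 0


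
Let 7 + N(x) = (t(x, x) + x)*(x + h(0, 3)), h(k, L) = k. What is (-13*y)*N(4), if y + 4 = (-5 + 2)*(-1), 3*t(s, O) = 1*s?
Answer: 559/3 ≈ 186.33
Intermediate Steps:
t(s, O) = s/3 (t(s, O) = (1*s)/3 = s/3)
y = -1 (y = -4 + (-5 + 2)*(-1) = -4 - 3*(-1) = -4 + 3 = -1)
N(x) = -7 + 4*x²/3 (N(x) = -7 + (x/3 + x)*(x + 0) = -7 + (4*x/3)*x = -7 + 4*x²/3)
(-13*y)*N(4) = (-13*(-1))*(-7 + (4/3)*4²) = 13*(-7 + (4/3)*16) = 13*(-7 + 64/3) = 13*(43/3) = 559/3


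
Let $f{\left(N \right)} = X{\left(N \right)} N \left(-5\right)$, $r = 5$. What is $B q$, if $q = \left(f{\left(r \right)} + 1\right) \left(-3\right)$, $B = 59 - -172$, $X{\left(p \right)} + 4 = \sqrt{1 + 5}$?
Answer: $-69993 + 17325 \sqrt{6} \approx -27556.0$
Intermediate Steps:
$X{\left(p \right)} = -4 + \sqrt{6}$ ($X{\left(p \right)} = -4 + \sqrt{1 + 5} = -4 + \sqrt{6}$)
$B = 231$ ($B = 59 + 172 = 231$)
$f{\left(N \right)} = - 5 N \left(-4 + \sqrt{6}\right)$ ($f{\left(N \right)} = \left(-4 + \sqrt{6}\right) N \left(-5\right) = N \left(-4 + \sqrt{6}\right) \left(-5\right) = - 5 N \left(-4 + \sqrt{6}\right)$)
$q = -303 + 75 \sqrt{6}$ ($q = \left(5 \cdot 5 \left(4 - \sqrt{6}\right) + 1\right) \left(-3\right) = \left(\left(100 - 25 \sqrt{6}\right) + 1\right) \left(-3\right) = \left(101 - 25 \sqrt{6}\right) \left(-3\right) = -303 + 75 \sqrt{6} \approx -119.29$)
$B q = 231 \left(-303 + 75 \sqrt{6}\right) = -69993 + 17325 \sqrt{6}$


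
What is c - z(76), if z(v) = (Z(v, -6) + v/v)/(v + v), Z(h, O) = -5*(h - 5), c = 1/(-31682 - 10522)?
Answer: 466877/200469 ≈ 2.3289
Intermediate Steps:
c = -1/42204 (c = 1/(-42204) = -1/42204 ≈ -2.3694e-5)
Z(h, O) = 25 - 5*h (Z(h, O) = -5*(-5 + h) = 25 - 5*h)
z(v) = (26 - 5*v)/(2*v) (z(v) = ((25 - 5*v) + v/v)/(v + v) = ((25 - 5*v) + 1)/((2*v)) = (26 - 5*v)*(1/(2*v)) = (26 - 5*v)/(2*v))
c - z(76) = -1/42204 - (-5/2 + 13/76) = -1/42204 - 1*(-177/76) = -1/42204 + 177/76 = 466877/200469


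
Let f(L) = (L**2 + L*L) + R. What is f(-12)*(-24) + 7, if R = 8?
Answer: -7097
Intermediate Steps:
f(L) = 8 + 2*L**2 (f(L) = (L**2 + L*L) + 8 = (L**2 + L**2) + 8 = 2*L**2 + 8 = 8 + 2*L**2)
f(-12)*(-24) + 7 = (8 + 2*(-12)**2)*(-24) + 7 = (8 + 2*144)*(-24) + 7 = (8 + 288)*(-24) + 7 = 296*(-24) + 7 = -7104 + 7 = -7097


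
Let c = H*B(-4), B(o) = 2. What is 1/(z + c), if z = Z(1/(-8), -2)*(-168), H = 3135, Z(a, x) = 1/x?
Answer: 1/6354 ≈ 0.00015738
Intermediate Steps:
z = 84 (z = -168/(-2) = -½*(-168) = 84)
c = 6270 (c = 3135*2 = 6270)
1/(z + c) = 1/(84 + 6270) = 1/6354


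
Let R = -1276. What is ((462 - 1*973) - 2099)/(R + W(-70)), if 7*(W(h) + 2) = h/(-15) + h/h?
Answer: 54810/26821 ≈ 2.0435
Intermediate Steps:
W(h) = -13/7 - h/105 (W(h) = -2 + (h/(-15) + h/h)/7 = -2 + (h*(-1/15) + 1)/7 = -2 + (-h/15 + 1)/7 = -2 + (1 - h/15)/7 = -2 + (1/7 - h/105) = -13/7 - h/105)
((462 - 1*973) - 2099)/(R + W(-70)) = ((462 - 1*973) - 2099)/(-1276 + (-13/7 - 1/105*(-70))) = ((462 - 973) - 2099)/(-1276 + (-13/7 + 2/3)) = (-511 - 2099)/(-1276 - 25/21) = -2610/(-26821/21) = -2610*(-21/26821) = 54810/26821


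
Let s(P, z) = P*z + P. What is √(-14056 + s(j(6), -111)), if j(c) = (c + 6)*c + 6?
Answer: 2*I*√5659 ≈ 150.45*I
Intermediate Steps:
j(c) = 6 + c*(6 + c) (j(c) = (6 + c)*c + 6 = c*(6 + c) + 6 = 6 + c*(6 + c))
s(P, z) = P + P*z
√(-14056 + s(j(6), -111)) = √(-14056 + (6 + 6² + 6*6)*(1 - 111)) = √(-14056 + (6 + 36 + 36)*(-110)) = √(-14056 + 78*(-110)) = √(-14056 - 8580) = √(-22636) = 2*I*√5659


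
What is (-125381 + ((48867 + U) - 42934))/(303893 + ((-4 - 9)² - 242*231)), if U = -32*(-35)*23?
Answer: -11711/31020 ≈ -0.37753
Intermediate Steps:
U = 25760 (U = 1120*23 = 25760)
(-125381 + ((48867 + U) - 42934))/(303893 + ((-4 - 9)² - 242*231)) = (-125381 + ((48867 + 25760) - 42934))/(303893 + ((-4 - 9)² - 242*231)) = (-125381 + (74627 - 42934))/(303893 + ((-13)² - 55902)) = (-125381 + 31693)/(303893 + (169 - 55902)) = -93688/(303893 - 55733) = -93688/248160 = -93688*1/248160 = -11711/31020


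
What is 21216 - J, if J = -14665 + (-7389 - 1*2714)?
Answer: 45984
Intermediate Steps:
J = -24768 (J = -14665 + (-7389 - 2714) = -14665 - 10103 = -24768)
21216 - J = 21216 - 1*(-24768) = 21216 + 24768 = 45984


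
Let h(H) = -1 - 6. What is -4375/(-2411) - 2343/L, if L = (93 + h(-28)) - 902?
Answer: 3072991/655792 ≈ 4.6859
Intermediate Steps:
h(H) = -7
L = -816 (L = (93 - 7) - 902 = 86 - 902 = -816)
-4375/(-2411) - 2343/L = -4375/(-2411) - 2343/(-816) = -4375*(-1/2411) - 2343*(-1/816) = 4375/2411 + 781/272 = 3072991/655792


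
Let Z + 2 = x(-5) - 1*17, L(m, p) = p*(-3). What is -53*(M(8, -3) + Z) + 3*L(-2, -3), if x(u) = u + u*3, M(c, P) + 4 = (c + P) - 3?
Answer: 2200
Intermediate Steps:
L(m, p) = -3*p
M(c, P) = -7 + P + c (M(c, P) = -4 + ((c + P) - 3) = -4 + ((P + c) - 3) = -4 + (-3 + P + c) = -7 + P + c)
x(u) = 4*u (x(u) = u + 3*u = 4*u)
Z = -39 (Z = -2 + (4*(-5) - 1*17) = -2 + (-20 - 17) = -2 - 37 = -39)
-53*(M(8, -3) + Z) + 3*L(-2, -3) = -53*((-7 - 3 + 8) - 39) + 3*(-3*(-3)) = -53*(-2 - 39) + 3*9 = -53*(-41) + 27 = 2173 + 27 = 2200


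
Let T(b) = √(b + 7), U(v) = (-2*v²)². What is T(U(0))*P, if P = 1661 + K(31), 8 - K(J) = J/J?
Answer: 1668*√7 ≈ 4413.1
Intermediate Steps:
K(J) = 7 (K(J) = 8 - J/J = 8 - 1*1 = 8 - 1 = 7)
U(v) = 4*v⁴
T(b) = √(7 + b)
P = 1668 (P = 1661 + 7 = 1668)
T(U(0))*P = √(7 + 4*0⁴)*1668 = √(7 + 4*0)*1668 = √(7 + 0)*1668 = √7*1668 = 1668*√7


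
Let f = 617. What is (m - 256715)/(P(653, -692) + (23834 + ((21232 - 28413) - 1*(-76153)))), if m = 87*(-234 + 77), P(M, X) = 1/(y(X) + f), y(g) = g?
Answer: -20278050/6960449 ≈ -2.9133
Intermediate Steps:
P(M, X) = 1/(617 + X) (P(M, X) = 1/(X + 617) = 1/(617 + X))
m = -13659 (m = 87*(-157) = -13659)
(m - 256715)/(P(653, -692) + (23834 + ((21232 - 28413) - 1*(-76153)))) = (-13659 - 256715)/(1/(617 - 692) + (23834 + ((21232 - 28413) - 1*(-76153)))) = -270374/(1/(-75) + (23834 + (-7181 + 76153))) = -270374/(-1/75 + (23834 + 68972)) = -270374/(-1/75 + 92806) = -270374/6960449/75 = -270374*75/6960449 = -20278050/6960449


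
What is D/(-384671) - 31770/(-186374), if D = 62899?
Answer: 249129722/35846336477 ≈ 0.0069499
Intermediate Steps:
D/(-384671) - 31770/(-186374) = 62899/(-384671) - 31770/(-186374) = 62899*(-1/384671) - 31770*(-1/186374) = -62899/384671 + 15885/93187 = 249129722/35846336477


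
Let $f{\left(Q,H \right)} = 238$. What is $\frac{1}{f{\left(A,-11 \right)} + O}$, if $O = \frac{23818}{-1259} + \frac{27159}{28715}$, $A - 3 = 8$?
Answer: $\frac{36152185}{7954479341} \approx 0.0045449$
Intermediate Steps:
$A = 11$ ($A = 3 + 8 = 11$)
$O = - \frac{649740689}{36152185}$ ($O = 23818 \left(- \frac{1}{1259}\right) + 27159 \cdot \frac{1}{28715} = - \frac{23818}{1259} + \frac{27159}{28715} = - \frac{649740689}{36152185} \approx -17.972$)
$\frac{1}{f{\left(A,-11 \right)} + O} = \frac{1}{238 - \frac{649740689}{36152185}} = \frac{1}{\frac{7954479341}{36152185}} = \frac{36152185}{7954479341}$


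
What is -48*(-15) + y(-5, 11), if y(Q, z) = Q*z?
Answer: 665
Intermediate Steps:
-48*(-15) + y(-5, 11) = -48*(-15) - 5*11 = 720 - 55 = 665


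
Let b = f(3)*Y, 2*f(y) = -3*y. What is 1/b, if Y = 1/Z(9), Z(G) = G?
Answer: -2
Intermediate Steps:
f(y) = -3*y/2 (f(y) = (-3*y)/2 = -3*y/2)
Y = ⅑ (Y = 1/9 = ⅑ ≈ 0.11111)
b = -½ (b = -3/2*3*(⅑) = -9/2*⅑ = -½ ≈ -0.50000)
1/b = 1/(-½) = -2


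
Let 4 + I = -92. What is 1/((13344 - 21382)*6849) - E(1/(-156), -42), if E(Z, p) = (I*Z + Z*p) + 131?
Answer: -47193551606/357839703 ≈ -131.88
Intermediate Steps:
I = -96 (I = -4 - 92 = -96)
E(Z, p) = 131 - 96*Z + Z*p (E(Z, p) = (-96*Z + Z*p) + 131 = 131 - 96*Z + Z*p)
1/((13344 - 21382)*6849) - E(1/(-156), -42) = 1/((13344 - 21382)*6849) - (131 - 96/(-156) - 42/(-156)) = (1/6849)/(-8038) - (131 - 96*(-1/156) - 1/156*(-42)) = -1/8038*1/6849 - (131 + 8/13 + 7/26) = -1/55052262 - 1*3429/26 = -1/55052262 - 3429/26 = -47193551606/357839703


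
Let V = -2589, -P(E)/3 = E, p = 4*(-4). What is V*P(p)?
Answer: -124272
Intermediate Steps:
p = -16
P(E) = -3*E
V*P(p) = -(-7767)*(-16) = -2589*48 = -124272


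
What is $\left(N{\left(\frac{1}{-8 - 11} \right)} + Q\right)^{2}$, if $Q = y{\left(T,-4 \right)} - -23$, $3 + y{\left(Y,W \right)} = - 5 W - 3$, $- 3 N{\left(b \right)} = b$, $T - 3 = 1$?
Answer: $\frac{4452100}{3249} \approx 1370.3$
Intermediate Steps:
$T = 4$ ($T = 3 + 1 = 4$)
$N{\left(b \right)} = - \frac{b}{3}$
$y{\left(Y,W \right)} = -6 - 5 W$ ($y{\left(Y,W \right)} = -3 - \left(3 + 5 W\right) = -6 - 5 W$)
$Q = 37$ ($Q = \left(-6 - -20\right) - -23 = \left(-6 + 20\right) + 23 = 14 + 23 = 37$)
$\left(N{\left(\frac{1}{-8 - 11} \right)} + Q\right)^{2} = \left(- \frac{1}{3 \left(-8 - 11\right)} + 37\right)^{2} = \left(- \frac{1}{3 \left(-19\right)} + 37\right)^{2} = \left(\left(- \frac{1}{3}\right) \left(- \frac{1}{19}\right) + 37\right)^{2} = \left(\frac{1}{57} + 37\right)^{2} = \left(\frac{2110}{57}\right)^{2} = \frac{4452100}{3249}$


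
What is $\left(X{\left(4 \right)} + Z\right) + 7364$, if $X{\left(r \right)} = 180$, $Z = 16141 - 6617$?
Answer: $17068$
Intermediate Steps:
$Z = 9524$
$\left(X{\left(4 \right)} + Z\right) + 7364 = \left(180 + 9524\right) + 7364 = 9704 + 7364 = 17068$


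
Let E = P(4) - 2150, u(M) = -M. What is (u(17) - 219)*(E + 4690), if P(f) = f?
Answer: -600384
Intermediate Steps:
E = -2146 (E = 4 - 2150 = -2146)
(u(17) - 219)*(E + 4690) = (-1*17 - 219)*(-2146 + 4690) = (-17 - 219)*2544 = -236*2544 = -600384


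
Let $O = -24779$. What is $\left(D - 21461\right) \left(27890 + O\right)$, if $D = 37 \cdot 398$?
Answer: $-20952585$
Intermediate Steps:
$D = 14726$
$\left(D - 21461\right) \left(27890 + O\right) = \left(14726 - 21461\right) \left(27890 - 24779\right) = \left(-6735\right) 3111 = -20952585$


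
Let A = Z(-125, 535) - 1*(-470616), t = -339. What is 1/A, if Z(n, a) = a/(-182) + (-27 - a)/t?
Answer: 61698/29035986887 ≈ 2.1249e-6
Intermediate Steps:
Z(n, a) = 9/113 - 157*a/61698 (Z(n, a) = a/(-182) + (-27 - a)/(-339) = a*(-1/182) + (-27 - a)*(-1/339) = -a/182 + (9/113 + a/339) = 9/113 - 157*a/61698)
A = 29035986887/61698 (A = (9/113 - 157/61698*535) - 1*(-470616) = (9/113 - 83995/61698) + 470616 = -79081/61698 + 470616 = 29035986887/61698 ≈ 4.7061e+5)
1/A = 1/(29035986887/61698) = 61698/29035986887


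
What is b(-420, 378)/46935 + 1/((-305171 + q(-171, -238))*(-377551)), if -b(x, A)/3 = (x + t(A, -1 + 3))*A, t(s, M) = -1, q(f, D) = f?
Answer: 873608340656221/85885222194290 ≈ 10.172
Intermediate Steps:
b(x, A) = -3*A*(-1 + x) (b(x, A) = -3*(x - 1)*A = -3*(-1 + x)*A = -3*A*(-1 + x))
b(-420, 378)/46935 + 1/((-305171 + q(-171, -238))*(-377551)) = (3*378*(1 - 1*(-420)))/46935 + 1/(-305171 - 171*(-377551)) = (3*378*(1 + 420))*(1/46935) - 1/377551/(-305342) = (3*378*421)*(1/46935) - 1/305342*(-1/377551) = 477414*(1/46935) + 1/115282177442 = 7578/745 + 1/115282177442 = 873608340656221/85885222194290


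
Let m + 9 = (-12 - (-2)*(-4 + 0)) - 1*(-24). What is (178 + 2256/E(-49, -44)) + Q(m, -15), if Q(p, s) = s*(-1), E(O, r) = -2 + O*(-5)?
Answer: 16385/81 ≈ 202.28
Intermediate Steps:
E(O, r) = -2 - 5*O
m = -5 (m = -9 + ((-12 - (-2)*(-4 + 0)) - 1*(-24)) = -9 + ((-12 - (-2)*(-4)) + 24) = -9 + ((-12 - 1*8) + 24) = -9 + ((-12 - 8) + 24) = -9 + (-20 + 24) = -9 + 4 = -5)
Q(p, s) = -s
(178 + 2256/E(-49, -44)) + Q(m, -15) = (178 + 2256/(-2 - 5*(-49))) - 1*(-15) = (178 + 2256/(-2 + 245)) + 15 = (178 + 2256/243) + 15 = (178 + 2256*(1/243)) + 15 = (178 + 752/81) + 15 = 15170/81 + 15 = 16385/81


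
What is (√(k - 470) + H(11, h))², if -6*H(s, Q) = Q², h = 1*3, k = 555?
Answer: 349/4 - 3*√85 ≈ 59.591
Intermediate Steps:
h = 3
H(s, Q) = -Q²/6
(√(k - 470) + H(11, h))² = (√(555 - 470) - ⅙*3²)² = (√85 - ⅙*9)² = (√85 - 3/2)² = (-3/2 + √85)²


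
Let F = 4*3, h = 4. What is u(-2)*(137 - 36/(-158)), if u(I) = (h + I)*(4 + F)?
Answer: 346912/79 ≈ 4391.3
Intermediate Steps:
F = 12
u(I) = 64 + 16*I (u(I) = (4 + I)*(4 + 12) = (4 + I)*16 = 64 + 16*I)
u(-2)*(137 - 36/(-158)) = (64 + 16*(-2))*(137 - 36/(-158)) = (64 - 32)*(137 - 36*(-1/158)) = 32*(137 + 18/79) = 32*(10841/79) = 346912/79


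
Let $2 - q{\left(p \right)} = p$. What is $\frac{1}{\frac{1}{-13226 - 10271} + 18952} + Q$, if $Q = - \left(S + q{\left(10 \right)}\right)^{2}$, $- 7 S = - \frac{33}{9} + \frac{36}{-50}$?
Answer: $- \frac{45393748798354}{834965893125} \approx -54.366$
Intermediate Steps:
$q{\left(p \right)} = 2 - p$
$S = \frac{47}{75}$ ($S = - \frac{- \frac{33}{9} + \frac{36}{-50}}{7} = - \frac{\left(-33\right) \frac{1}{9} + 36 \left(- \frac{1}{50}\right)}{7} = - \frac{- \frac{11}{3} - \frac{18}{25}}{7} = \left(- \frac{1}{7}\right) \left(- \frac{329}{75}\right) = \frac{47}{75} \approx 0.62667$)
$Q = - \frac{305809}{5625}$ ($Q = - \left(\frac{47}{75} + \left(2 - 10\right)\right)^{2} = - \left(\frac{47}{75} - 8\right)^{2} = - \left(- \frac{553}{75}\right)^{2} = \left(-1\right) \frac{305809}{5625} = - \frac{305809}{5625} \approx -54.366$)
$\frac{1}{\frac{1}{-13226 - 10271} + 18952} + Q = \frac{1}{\frac{1}{-13226 - 10271} + 18952} - \frac{305809}{5625} = \frac{1}{\frac{1}{-23497} + 18952} - \frac{305809}{5625} = \frac{1}{- \frac{1}{23497} + 18952} - \frac{305809}{5625} = \frac{1}{\frac{445315143}{23497}} - \frac{305809}{5625} = \frac{23497}{445315143} - \frac{305809}{5625} = - \frac{45393748798354}{834965893125}$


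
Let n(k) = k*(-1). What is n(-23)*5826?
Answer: 133998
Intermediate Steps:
n(k) = -k
n(-23)*5826 = -1*(-23)*5826 = 23*5826 = 133998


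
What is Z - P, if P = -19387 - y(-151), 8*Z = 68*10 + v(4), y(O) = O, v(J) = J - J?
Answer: 19321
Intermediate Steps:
v(J) = 0
Z = 85 (Z = (68*10 + 0)/8 = (680 + 0)/8 = (⅛)*680 = 85)
P = -19236 (P = -19387 - 1*(-151) = -19387 + 151 = -19236)
Z - P = 85 - 1*(-19236) = 85 + 19236 = 19321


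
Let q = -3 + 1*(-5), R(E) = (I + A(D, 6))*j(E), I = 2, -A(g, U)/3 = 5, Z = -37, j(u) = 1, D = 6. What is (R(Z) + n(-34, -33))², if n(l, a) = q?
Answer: 441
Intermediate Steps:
A(g, U) = -15 (A(g, U) = -3*5 = -15)
R(E) = -13 (R(E) = (2 - 15)*1 = -13*1 = -13)
q = -8 (q = -3 - 5 = -8)
n(l, a) = -8
(R(Z) + n(-34, -33))² = (-13 - 8)² = (-21)² = 441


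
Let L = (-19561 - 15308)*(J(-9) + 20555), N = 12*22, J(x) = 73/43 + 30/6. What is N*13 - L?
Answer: 30829678533/43 ≈ 7.1697e+8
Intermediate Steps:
J(x) = 288/43 (J(x) = 73*(1/43) + 30*(⅙) = 73/43 + 5 = 288/43)
N = 264
L = -30829530957/43 (L = (-19561 - 15308)*(288/43 + 20555) = -34869*884153/43 = -30829530957/43 ≈ -7.1697e+8)
N*13 - L = 264*13 - 1*(-30829530957/43) = 3432 + 30829530957/43 = 30829678533/43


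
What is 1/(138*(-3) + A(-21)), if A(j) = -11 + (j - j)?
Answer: -1/425 ≈ -0.0023529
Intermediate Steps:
A(j) = -11 (A(j) = -11 + 0 = -11)
1/(138*(-3) + A(-21)) = 1/(138*(-3) - 11) = 1/(-414 - 11) = 1/(-425) = -1/425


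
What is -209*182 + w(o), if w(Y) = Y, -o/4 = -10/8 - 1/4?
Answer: -38032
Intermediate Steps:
o = 6 (o = -4*(-10/8 - 1/4) = -4*(-10*⅛ - 1*¼) = -4*(-5/4 - ¼) = -4*(-3/2) = 6)
-209*182 + w(o) = -209*182 + 6 = -38038 + 6 = -38032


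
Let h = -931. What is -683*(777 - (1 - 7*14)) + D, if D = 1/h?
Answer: -555753003/931 ≈ -5.9694e+5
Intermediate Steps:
D = -1/931 (D = 1/(-931) = -1/931 ≈ -0.0010741)
-683*(777 - (1 - 7*14)) + D = -683*(777 - (1 - 7*14)) - 1/931 = -683*(777 - (1 - 98)) - 1/931 = -683*(777 - 1*(-97)) - 1/931 = -683*(777 + 97) - 1/931 = -683*874 - 1/931 = -596942 - 1/931 = -555753003/931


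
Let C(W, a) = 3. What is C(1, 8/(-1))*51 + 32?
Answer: 185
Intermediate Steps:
C(1, 8/(-1))*51 + 32 = 3*51 + 32 = 153 + 32 = 185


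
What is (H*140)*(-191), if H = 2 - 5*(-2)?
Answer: -320880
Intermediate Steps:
H = 12 (H = 2 + 10 = 12)
(H*140)*(-191) = (12*140)*(-191) = 1680*(-191) = -320880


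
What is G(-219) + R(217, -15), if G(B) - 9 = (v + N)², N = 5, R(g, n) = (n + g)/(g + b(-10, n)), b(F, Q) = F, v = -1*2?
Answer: 3928/207 ≈ 18.976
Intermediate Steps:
v = -2
R(g, n) = (g + n)/(-10 + g) (R(g, n) = (n + g)/(g - 10) = (g + n)/(-10 + g))
G(B) = 18 (G(B) = 9 + (-2 + 5)² = 9 + 3² = 9 + 9 = 18)
G(-219) + R(217, -15) = 18 + (217 - 15)/(-10 + 217) = 18 + 202/207 = 3928/207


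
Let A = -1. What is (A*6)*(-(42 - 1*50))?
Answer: -48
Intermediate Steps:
(A*6)*(-(42 - 1*50)) = (-1*6)*(-(42 - 1*50)) = -(-6)*(42 - 50) = -(-6)*(-8) = -6*8 = -48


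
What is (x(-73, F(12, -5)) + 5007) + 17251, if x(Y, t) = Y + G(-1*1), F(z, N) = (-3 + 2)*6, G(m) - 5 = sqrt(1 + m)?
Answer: 22190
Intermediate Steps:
G(m) = 5 + sqrt(1 + m)
F(z, N) = -6 (F(z, N) = -1*6 = -6)
x(Y, t) = 5 + Y (x(Y, t) = Y + (5 + sqrt(1 - 1*1)) = Y + (5 + sqrt(1 - 1)) = Y + (5 + sqrt(0)) = Y + (5 + 0) = Y + 5 = 5 + Y)
(x(-73, F(12, -5)) + 5007) + 17251 = ((5 - 73) + 5007) + 17251 = (-68 + 5007) + 17251 = 4939 + 17251 = 22190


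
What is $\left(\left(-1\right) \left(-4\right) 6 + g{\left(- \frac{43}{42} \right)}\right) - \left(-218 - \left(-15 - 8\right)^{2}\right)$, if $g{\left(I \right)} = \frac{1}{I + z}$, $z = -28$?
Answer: $\frac{939807}{1219} \approx 770.97$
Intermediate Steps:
$g{\left(I \right)} = \frac{1}{-28 + I}$ ($g{\left(I \right)} = \frac{1}{I - 28} = \frac{1}{-28 + I}$)
$\left(\left(-1\right) \left(-4\right) 6 + g{\left(- \frac{43}{42} \right)}\right) - \left(-218 - \left(-15 - 8\right)^{2}\right) = \left(\left(-1\right) \left(-4\right) 6 + \frac{1}{-28 - \frac{43}{42}}\right) - \left(-218 - \left(-15 - 8\right)^{2}\right) = \left(4 \cdot 6 + \frac{1}{-28 - \frac{43}{42}}\right) + \left(\left(-23\right)^{2} + 218\right) = \left(24 + \frac{1}{-28 - \frac{43}{42}}\right) + \left(529 + 218\right) = \left(24 + \frac{1}{- \frac{1219}{42}}\right) + 747 = \left(24 - \frac{42}{1219}\right) + 747 = \frac{29214}{1219} + 747 = \frac{939807}{1219}$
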